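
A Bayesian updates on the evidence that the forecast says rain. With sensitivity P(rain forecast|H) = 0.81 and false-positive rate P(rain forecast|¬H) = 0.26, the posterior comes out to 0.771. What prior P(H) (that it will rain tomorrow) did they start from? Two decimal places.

P(H) = 0.52

In odds form, posterior odds = prior odds × likelihood ratio, so prior odds = posterior odds ÷ LR.
Posterior odds = 0.771/(1−0.771) = 3.3668. LR = 0.81/0.26 = 3.1154.
Prior odds = 3.3668/3.1154 = 1.0807, so P(H) = 1.0807/(1+1.0807) ≈ 0.52.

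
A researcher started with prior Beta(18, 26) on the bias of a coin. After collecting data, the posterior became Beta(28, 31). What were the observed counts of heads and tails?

A Beta(α, β) prior with s successes and f failures in binomial data gives a Beta(α+s, β+f) posterior.
Match parameters: s=28−18=10, f=31−26=5.

10 heads and 5 tails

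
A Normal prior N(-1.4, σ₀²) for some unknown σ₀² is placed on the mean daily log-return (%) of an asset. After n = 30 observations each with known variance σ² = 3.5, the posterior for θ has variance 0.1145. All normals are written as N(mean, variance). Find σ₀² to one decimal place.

For the Normal–Normal model with known σ², precisions add: τ_n = τ₀ + n/σ².
So 1/σ₀² = 1/0.1145 − 30/3.5 = 8.733624 − 8.571429 = 0.162195.
Hence σ₀² = 1/0.162195 ≈ 6.2.

σ₀² = 6.2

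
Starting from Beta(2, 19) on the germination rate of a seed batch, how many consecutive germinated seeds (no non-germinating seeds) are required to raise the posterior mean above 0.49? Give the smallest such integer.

After k germinated seeds and 0 non-germinating seeds the posterior is Beta(2+k, 19), with mean (2+k)/(2+19+k).
Set (2+k)/(21+k) > 0.49 and solve: k > (0.49·21 − 2)/(1 − 0.49) = 16.255.
The smallest integer exceeding 16.255 is 17, and checking k=17: (19)/(38) = 0.5000 > 0.49.

k = 17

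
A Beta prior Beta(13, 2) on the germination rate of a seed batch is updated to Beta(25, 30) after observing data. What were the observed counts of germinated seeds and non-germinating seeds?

12 germinated seeds and 28 non-germinating seeds

Beta is conjugate to the binomial likelihood: posterior = Beta(α+s, β+f).
So s = 25 − 13 = 12 and f = 30 − 2 = 28.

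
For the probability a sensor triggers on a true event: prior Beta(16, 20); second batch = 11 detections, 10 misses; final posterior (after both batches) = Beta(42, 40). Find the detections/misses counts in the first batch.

Because Beta–binomial updating is additive in the counts, the combined data contributed (α_post−α_prior, β_post−β_prior) successes and failures.
Total across both batches: 42−16=26 detections, 40−20=20 misses.
Subtract the second batch: 26−11=15 detections and 20−10=10 misses.

15 detections and 10 misses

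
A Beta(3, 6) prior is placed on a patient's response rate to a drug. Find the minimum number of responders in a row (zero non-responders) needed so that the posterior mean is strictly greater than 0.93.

After k responders and 0 non-responders the posterior is Beta(3+k, 6), with mean (3+k)/(3+6+k).
Set (3+k)/(9+k) > 0.93 and solve: k > (0.93·9 − 3)/(1 − 0.93) = 76.714.
The smallest integer exceeding 76.714 is 77.

k = 77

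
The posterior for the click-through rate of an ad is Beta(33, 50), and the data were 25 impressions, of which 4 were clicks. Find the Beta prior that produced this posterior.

Beta(29, 29)

A Beta(a, b) prior with s successes and f failures in binomial data gives a Beta(a+s, b+f) posterior.
Subtract the data counts: 33−4=29, 50−21=29.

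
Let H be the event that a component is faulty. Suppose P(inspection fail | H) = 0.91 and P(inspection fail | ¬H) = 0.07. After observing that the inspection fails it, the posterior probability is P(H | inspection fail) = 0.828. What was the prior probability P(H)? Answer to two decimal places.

P(H) = 0.27

In odds form, posterior odds = prior odds × likelihood ratio, so prior odds = posterior odds ÷ LR.
Posterior odds = 0.828/(1−0.828) = 4.8140. LR = 0.91/0.07 = 13.0000.
Prior odds = 4.8140/13.0000 = 0.3703, so P(H) = 0.3703/(1+0.3703) ≈ 0.27.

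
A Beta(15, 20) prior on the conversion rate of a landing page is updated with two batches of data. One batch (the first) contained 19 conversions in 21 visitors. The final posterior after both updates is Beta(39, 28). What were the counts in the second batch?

5 conversions and 6 bounces

Because Beta–binomial updating is additive in the counts, the combined data contributed (α_post−α_prior, β_post−β_prior) successes and failures.
Total across both batches: 39−15=24 conversions, 28−20=8 bounces.
Subtract the first batch: 24−19=5 conversions and 8−2=6 bounces.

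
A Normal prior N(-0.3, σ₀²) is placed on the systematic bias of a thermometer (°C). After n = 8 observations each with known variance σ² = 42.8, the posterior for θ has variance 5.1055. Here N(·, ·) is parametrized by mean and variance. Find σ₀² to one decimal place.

σ₀² = 111.7

Posterior precision equals prior precision plus data precision: 1/σ_n² = 1/σ₀² + n/σ².
So 1/σ₀² = 1/5.1055 − 8/42.8 = 0.195867 − 0.186916 = 0.008951.
Hence σ₀² = 1/0.008951 ≈ 111.7.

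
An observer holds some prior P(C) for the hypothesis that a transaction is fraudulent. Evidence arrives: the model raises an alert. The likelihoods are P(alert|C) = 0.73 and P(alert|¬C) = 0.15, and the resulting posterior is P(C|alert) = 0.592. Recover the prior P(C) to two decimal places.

In odds form, posterior odds = prior odds × likelihood ratio, so prior odds = posterior odds ÷ LR.
Posterior odds = 0.592/(1−0.592) = 1.4510. LR = 0.73/0.15 = 4.8667.
Prior odds = 1.4510/4.8667 = 0.2981, so P(C) = 0.2981/(1+0.2981) ≈ 0.23.

P(C) = 0.23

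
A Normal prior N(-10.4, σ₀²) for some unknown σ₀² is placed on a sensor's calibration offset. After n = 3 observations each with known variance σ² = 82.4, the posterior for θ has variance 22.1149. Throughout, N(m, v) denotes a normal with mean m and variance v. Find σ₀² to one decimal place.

For the Normal–Normal model with known σ², precisions add: τ_n = τ₀ + n/σ².
So 1/σ₀² = 1/22.1149 − 3/82.4 = 0.045218 − 0.036408 = 0.008810.
Hence σ₀² = 1/0.008810 ≈ 113.5.

σ₀² = 113.5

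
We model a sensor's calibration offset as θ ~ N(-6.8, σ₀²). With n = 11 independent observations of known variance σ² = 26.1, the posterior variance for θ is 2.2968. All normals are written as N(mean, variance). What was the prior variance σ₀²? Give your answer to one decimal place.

σ₀² = 71.8

For the Normal–Normal model with known σ², precisions add: τ_n = τ₀ + n/σ².
So 1/σ₀² = 1/2.2968 − 11/26.1 = 0.435388 − 0.421456 = 0.013932.
Hence σ₀² = 1/0.013932 ≈ 71.8.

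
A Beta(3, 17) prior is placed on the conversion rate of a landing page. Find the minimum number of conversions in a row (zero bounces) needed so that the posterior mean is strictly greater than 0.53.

After k conversions and 0 bounces the posterior is Beta(3+k, 17), with mean (3+k)/(3+17+k).
Set (3+k)/(20+k) > 0.53 and solve: k > (0.53·20 − 3)/(1 − 0.53) = 16.170.
The smallest integer exceeding 16.170 is 17, and checking k=17: (20)/(37) = 0.5405 > 0.53.

k = 17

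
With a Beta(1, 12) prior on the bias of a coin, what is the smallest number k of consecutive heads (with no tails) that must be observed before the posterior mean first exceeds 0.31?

k = 5

After k heads and 0 tails the posterior is Beta(1+k, 12), with mean (1+k)/(1+12+k).
Set (1+k)/(13+k) > 0.31 and solve: k > (0.31·13 − 1)/(1 − 0.31) = 4.391.
The smallest integer exceeding 4.391 is 5, and checking k=5: (6)/(18) = 0.3333 > 0.31.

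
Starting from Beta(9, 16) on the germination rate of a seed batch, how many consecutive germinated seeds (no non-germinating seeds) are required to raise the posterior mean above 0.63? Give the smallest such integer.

After k germinated seeds and 0 non-germinating seeds the posterior is Beta(9+k, 16), with mean (9+k)/(9+16+k).
Set (9+k)/(25+k) > 0.63 and solve: k > (0.63·25 − 9)/(1 − 0.63) = 18.243.
The smallest integer exceeding 18.243 is 19.

k = 19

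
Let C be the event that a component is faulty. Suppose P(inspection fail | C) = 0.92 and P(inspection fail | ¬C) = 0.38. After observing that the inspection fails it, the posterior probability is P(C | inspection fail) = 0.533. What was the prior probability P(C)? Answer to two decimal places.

In odds form, posterior odds = prior odds × likelihood ratio, so prior odds = posterior odds ÷ LR.
Posterior odds = 0.533/(1−0.533) = 1.1413. LR = 0.92/0.38 = 2.4211.
Prior odds = 1.1413/2.4211 = 0.4714, so P(C) = 0.4714/(1+0.4714) ≈ 0.32.

P(C) = 0.32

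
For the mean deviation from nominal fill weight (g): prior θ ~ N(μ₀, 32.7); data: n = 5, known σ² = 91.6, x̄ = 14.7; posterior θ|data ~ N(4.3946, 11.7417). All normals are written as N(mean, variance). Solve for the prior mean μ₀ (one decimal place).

μ₀ = -14.0

The posterior mean is a precision-weighted average: μ_n = (τ₀μ₀ + τ_data·x̄)/(τ₀+τ_data), with τ₀=1/σ₀² and τ_data=n/σ².
Here τ₀ = 1/32.7 = 0.030581 and τ_data = 5/91.6 = 0.054585, so τ_n = 0.085166.
Rearranging for μ₀: μ₀ = (μ_n·τ_n − τ_data·x̄)/τ₀ = (4.3946·0.085166 − 0.054585·14.7) / 0.030581 = -0.428129/0.030581 ≈ -14.0.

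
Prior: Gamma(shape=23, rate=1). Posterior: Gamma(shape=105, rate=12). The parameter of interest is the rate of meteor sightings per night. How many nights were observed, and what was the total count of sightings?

Gamma–Poisson conjugacy: posterior shape = α + Σxᵢ, posterior rate = β + n.
Matching: Σxᵢ = 105 − 23 = 82 and n = 12 − 1 = 11.

n = 11 nights with total 82 sightings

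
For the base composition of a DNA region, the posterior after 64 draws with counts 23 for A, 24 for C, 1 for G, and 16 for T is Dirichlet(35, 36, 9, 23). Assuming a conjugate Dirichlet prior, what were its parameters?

For a Dirichlet(α) prior with multinomial counts c, the posterior is Dirichlet(α + c) componentwise.
Subtract each count from the matching posterior parameter: 35−23=12, 36−24=12, 9−1=8, 23−16=7.

Dirichlet(12, 12, 8, 7)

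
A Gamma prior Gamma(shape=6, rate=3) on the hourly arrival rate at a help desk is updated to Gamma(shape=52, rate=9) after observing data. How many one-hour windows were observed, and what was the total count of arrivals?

A Gamma(α, β) prior (rate parametrization) on a Poisson rate with n observations summing to S gives posterior Gamma(α+S, β+n).
Matching: Σxᵢ = 52 − 6 = 46 and n = 9 − 3 = 6.

n = 6 one-hour windows with total 46 arrivals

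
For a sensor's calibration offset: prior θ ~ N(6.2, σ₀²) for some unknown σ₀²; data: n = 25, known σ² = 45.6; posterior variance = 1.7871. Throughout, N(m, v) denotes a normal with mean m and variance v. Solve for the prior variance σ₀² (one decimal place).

σ₀² = 88.3

For the Normal–Normal model with known σ², precisions add: τ_n = τ₀ + n/σ².
So 1/σ₀² = 1/1.7871 − 25/45.6 = 0.559566 − 0.548246 = 0.011320.
Hence σ₀² = 1/0.011320 ≈ 88.3.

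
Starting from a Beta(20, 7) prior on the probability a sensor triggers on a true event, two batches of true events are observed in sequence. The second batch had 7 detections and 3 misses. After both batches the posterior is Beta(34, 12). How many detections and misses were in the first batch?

Sequential conjugate updates are equivalent to a single update on the pooled data, so total successes = posterior α − prior α and total failures = posterior β − prior β.
Total across both batches: 34−20=14 detections, 12−7=5 misses.
Subtract the second batch: 14−7=7 detections and 5−3=2 misses.

7 detections and 2 misses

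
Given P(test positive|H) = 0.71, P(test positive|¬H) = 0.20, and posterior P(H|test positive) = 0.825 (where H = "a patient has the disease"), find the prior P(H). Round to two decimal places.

P(H) = 0.57

Bayes' rule in odds form gives O(H|E) = O(H)·[P(E|H)/P(E|¬H)], hence O(H) = O(H|E)/LR.
Posterior odds = 0.825/(1−0.825) = 4.7143. LR = 0.71/0.20 = 3.5500.
Prior odds = 4.7143/3.5500 = 1.3280, so P(H) = 1.3280/(1+1.3280) ≈ 0.57.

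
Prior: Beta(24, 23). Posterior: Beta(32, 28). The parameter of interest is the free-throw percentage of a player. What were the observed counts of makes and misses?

8 makes and 5 misses

Beta is conjugate to the binomial likelihood: posterior = Beta(α+s, β+f).
Match parameters: s=32−24=8, f=28−23=5.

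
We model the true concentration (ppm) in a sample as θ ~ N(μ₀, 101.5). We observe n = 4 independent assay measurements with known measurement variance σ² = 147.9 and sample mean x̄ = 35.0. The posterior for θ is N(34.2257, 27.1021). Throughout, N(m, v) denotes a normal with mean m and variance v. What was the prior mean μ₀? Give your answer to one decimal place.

With known observation variance, the Normal–Normal posterior has precision τ_n = τ₀ + n/σ² and mean μ_n = (τ₀μ₀ + (n/σ²)x̄)/τ_n.
Here τ₀ = 1/101.5 = 0.009852 and τ_data = 4/147.9 = 0.027045, so τ_n = 0.036897.
Rearranging for μ₀: μ₀ = (μ_n·τ_n − τ_data·x̄)/τ₀ = (34.2257·0.036897 − 0.027045·35.0) / 0.009852 = 0.316251/0.009852 ≈ 32.1.

μ₀ = 32.1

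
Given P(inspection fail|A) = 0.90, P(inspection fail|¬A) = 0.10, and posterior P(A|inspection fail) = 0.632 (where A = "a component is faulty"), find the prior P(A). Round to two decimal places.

In odds form, posterior odds = prior odds × likelihood ratio, so prior odds = posterior odds ÷ LR.
Posterior odds = 0.632/(1−0.632) = 1.7174. LR = 0.90/0.10 = 9.0000.
Prior odds = 1.7174/9.0000 = 0.1908, so P(A) = 0.1908/(1+0.1908) ≈ 0.16.

P(A) = 0.16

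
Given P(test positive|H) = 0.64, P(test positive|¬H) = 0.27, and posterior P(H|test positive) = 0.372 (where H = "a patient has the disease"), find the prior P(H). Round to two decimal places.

P(H) = 0.20

In odds form, posterior odds = prior odds × likelihood ratio, so prior odds = posterior odds ÷ LR.
Posterior odds = 0.372/(1−0.372) = 0.5924. LR = 0.64/0.27 = 2.3704.
Prior odds = 0.5924/2.3704 = 0.2499, so P(H) = 0.2499/(1+0.2499) ≈ 0.20.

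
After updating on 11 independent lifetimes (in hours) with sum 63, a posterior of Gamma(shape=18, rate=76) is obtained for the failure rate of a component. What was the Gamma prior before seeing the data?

For an exponential likelihood with a Gamma(α, β) prior on the rate, n observations with total T give posterior Gamma(α+n, β+T).
So α = 18 − 11 = 7 and β = 76 − 63 = 13.

Gamma(shape=7, rate=13)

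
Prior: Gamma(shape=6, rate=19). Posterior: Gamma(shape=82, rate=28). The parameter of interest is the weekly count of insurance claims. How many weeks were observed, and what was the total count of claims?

Gamma–Poisson conjugacy: posterior shape = α + Σxᵢ, posterior rate = β + n.
Matching: Σxᵢ = 82 − 6 = 76 and n = 28 − 19 = 9.

n = 9 weeks with total 76 claims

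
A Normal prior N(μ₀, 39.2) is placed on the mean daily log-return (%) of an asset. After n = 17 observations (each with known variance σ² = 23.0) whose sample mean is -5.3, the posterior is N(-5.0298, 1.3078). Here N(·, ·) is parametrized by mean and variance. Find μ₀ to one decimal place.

μ₀ = 2.8

With known observation variance, the Normal–Normal posterior has precision τ_n = τ₀ + n/σ² and mean μ_n = (τ₀μ₀ + (n/σ²)x̄)/τ_n.
Here τ₀ = 1/39.2 = 0.025510 and τ_data = 17/23.0 = 0.739130, so τ_n = 0.764640.
Rearranging for μ₀: μ₀ = (μ_n·τ_n − τ_data·x̄)/τ₀ = (-5.0298·0.764640 − 0.739130·-5.3) / 0.025510 = 0.071403/0.025510 ≈ 2.8.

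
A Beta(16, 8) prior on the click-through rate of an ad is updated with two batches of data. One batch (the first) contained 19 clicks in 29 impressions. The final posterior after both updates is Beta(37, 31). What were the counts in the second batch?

Sequential conjugate updates are equivalent to a single update on the pooled data, so total successes = posterior α − prior α and total failures = posterior β − prior β.
Total across both batches: 37−16=21 clicks, 31−8=23 non-clicks.
Subtract the first batch: 21−19=2 clicks and 23−10=13 non-clicks.

2 clicks and 13 non-clicks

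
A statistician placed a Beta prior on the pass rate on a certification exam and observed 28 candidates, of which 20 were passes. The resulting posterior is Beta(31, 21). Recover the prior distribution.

Beta(11, 13)

A Beta(α, β) prior with s successes and f failures in binomial data gives a Beta(α+s, β+f) posterior.
Subtract the data counts: 31−20=11, 21−8=13.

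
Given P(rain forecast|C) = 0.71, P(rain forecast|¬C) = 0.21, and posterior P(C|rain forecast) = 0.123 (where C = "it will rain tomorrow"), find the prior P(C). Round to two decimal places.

Bayes' rule in odds form gives O(C|E) = O(C)·[P(E|C)/P(E|¬C)], hence O(C) = O(C|E)/LR.
Posterior odds = 0.123/(1−0.123) = 0.1403. LR = 0.71/0.21 = 3.3810.
Prior odds = 0.1403/3.3810 = 0.0415, so P(C) = 0.0415/(1+0.0415) ≈ 0.04.

P(C) = 0.04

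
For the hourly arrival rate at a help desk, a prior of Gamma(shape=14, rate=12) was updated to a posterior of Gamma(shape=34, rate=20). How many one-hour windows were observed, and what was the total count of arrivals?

Gamma–Poisson conjugacy: posterior shape = α + Σxᵢ, posterior rate = β + n.
Matching: Σxᵢ = 34 − 14 = 20 and n = 20 − 12 = 8.

n = 8 one-hour windows with total 20 arrivals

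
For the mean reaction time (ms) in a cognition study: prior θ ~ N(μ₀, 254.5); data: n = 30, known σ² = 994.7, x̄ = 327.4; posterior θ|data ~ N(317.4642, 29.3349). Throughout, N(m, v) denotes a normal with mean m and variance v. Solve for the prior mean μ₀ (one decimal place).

μ₀ = 241.2

The posterior mean is a precision-weighted average: μ_n = (τ₀μ₀ + τ_data·x̄)/(τ₀+τ_data), with τ₀=1/σ₀² and τ_data=n/σ².
Here τ₀ = 1/254.5 = 0.003929 and τ_data = 30/994.7 = 0.030160, so τ_n = 0.034089.
Rearranging for μ₀: μ₀ = (μ_n·τ_n − τ_data·x̄)/τ₀ = (317.4642·0.034089 − 0.030160·327.4) / 0.003929 = 0.947653/0.003929 ≈ 241.2.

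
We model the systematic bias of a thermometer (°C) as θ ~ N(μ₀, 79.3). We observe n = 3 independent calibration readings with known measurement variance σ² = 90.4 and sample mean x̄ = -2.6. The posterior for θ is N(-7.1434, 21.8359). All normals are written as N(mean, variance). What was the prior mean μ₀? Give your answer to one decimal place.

With known observation variance, the Normal–Normal posterior has precision τ_n = τ₀ + n/σ² and mean μ_n = (τ₀μ₀ + (n/σ²)x̄)/τ_n.
Here τ₀ = 1/79.3 = 0.012610 and τ_data = 3/90.4 = 0.033186, so τ_n = 0.045796.
Rearranging for μ₀: μ₀ = (μ_n·τ_n − τ_data·x̄)/τ₀ = (-7.1434·0.045796 − 0.033186·-2.6) / 0.012610 = -0.240856/0.012610 ≈ -19.1.

μ₀ = -19.1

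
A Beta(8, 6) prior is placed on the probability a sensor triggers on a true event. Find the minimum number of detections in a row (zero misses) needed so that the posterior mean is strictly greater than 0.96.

k = 137

After k detections and 0 misses the posterior is Beta(8+k, 6), with mean (8+k)/(8+6+k).
Set (8+k)/(14+k) > 0.96 and solve: k > (0.96·14 − 8)/(1 − 0.96) = 136.000.
The smallest integer exceeding 136.000 is 137, and checking k=137: (145)/(151) = 0.9603 > 0.96.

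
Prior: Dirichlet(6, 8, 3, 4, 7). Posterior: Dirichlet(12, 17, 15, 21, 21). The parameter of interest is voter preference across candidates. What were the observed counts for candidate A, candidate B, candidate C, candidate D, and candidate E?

For a Dirichlet(α) prior with multinomial counts c, the posterior is Dirichlet(α + c) componentwise.
Counts are posterior − prior componentwise: 12−6=6, 17−8=9, 15−3=12, 21−4=17, 21−7=14.

counts (6, 9, 12, 17, 14)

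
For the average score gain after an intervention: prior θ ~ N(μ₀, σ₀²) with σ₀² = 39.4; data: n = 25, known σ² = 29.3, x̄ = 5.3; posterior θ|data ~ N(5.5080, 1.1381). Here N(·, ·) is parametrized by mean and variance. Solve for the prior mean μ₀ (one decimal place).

With known observation variance, the Normal–Normal posterior has precision τ_n = τ₀ + n/σ² and mean μ_n = (τ₀μ₀ + (n/σ²)x̄)/τ_n.
Here τ₀ = 1/39.4 = 0.025381 and τ_data = 25/29.3 = 0.853242, so τ_n = 0.878623.
Rearranging for μ₀: μ₀ = (μ_n·τ_n − τ_data·x̄)/τ₀ = (5.5080·0.878623 − 0.853242·5.3) / 0.025381 = 0.317273/0.025381 ≈ 12.5.

μ₀ = 12.5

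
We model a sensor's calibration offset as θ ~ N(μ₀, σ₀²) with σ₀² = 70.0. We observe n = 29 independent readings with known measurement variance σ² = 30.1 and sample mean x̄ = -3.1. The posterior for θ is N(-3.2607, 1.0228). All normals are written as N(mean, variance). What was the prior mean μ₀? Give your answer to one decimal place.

The posterior mean is a precision-weighted average: μ_n = (τ₀μ₀ + τ_data·x̄)/(τ₀+τ_data), with τ₀=1/σ₀² and τ_data=n/σ².
Here τ₀ = 1/70.0 = 0.014286 and τ_data = 29/30.1 = 0.963455, so τ_n = 0.977741.
Rearranging for μ₀: μ₀ = (μ_n·τ_n − τ_data·x̄)/τ₀ = (-3.2607·0.977741 − 0.963455·-3.1) / 0.014286 = -0.201410/0.014286 ≈ -14.1.

μ₀ = -14.1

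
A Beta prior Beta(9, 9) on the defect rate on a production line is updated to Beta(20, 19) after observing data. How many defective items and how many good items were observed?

A Beta(α, β) prior with s successes and f failures in binomial data gives a Beta(α+s, β+f) posterior.
So s = 20 − 9 = 11 and f = 19 − 9 = 10.

11 defective items and 10 good items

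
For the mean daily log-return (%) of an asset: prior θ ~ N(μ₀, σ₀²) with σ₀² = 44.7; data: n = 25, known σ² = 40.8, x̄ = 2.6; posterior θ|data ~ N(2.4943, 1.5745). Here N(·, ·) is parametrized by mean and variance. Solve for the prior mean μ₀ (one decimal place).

With known observation variance, the Normal–Normal posterior has precision τ_n = τ₀ + n/σ² and mean μ_n = (τ₀μ₀ + (n/σ²)x̄)/τ_n.
Here τ₀ = 1/44.7 = 0.022371 and τ_data = 25/40.8 = 0.612745, so τ_n = 0.635116.
Rearranging for μ₀: μ₀ = (μ_n·τ_n − τ_data·x̄)/τ₀ = (2.4943·0.635116 − 0.612745·2.6) / 0.022371 = -0.008967/0.022371 ≈ -0.4.

μ₀ = -0.4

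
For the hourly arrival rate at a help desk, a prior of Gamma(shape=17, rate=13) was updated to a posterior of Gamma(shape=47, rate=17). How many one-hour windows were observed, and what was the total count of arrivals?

Gamma–Poisson conjugacy: posterior shape = α + Σxᵢ, posterior rate = β + n.
Matching: Σxᵢ = 47 − 17 = 30 and n = 17 − 13 = 4.

n = 4 one-hour windows with total 30 arrivals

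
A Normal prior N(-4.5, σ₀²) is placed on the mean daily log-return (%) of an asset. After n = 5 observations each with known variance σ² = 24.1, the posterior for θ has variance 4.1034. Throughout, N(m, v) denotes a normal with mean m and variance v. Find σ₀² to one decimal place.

Posterior precision equals prior precision plus data precision: 1/σ_n² = 1/σ₀² + n/σ².
So 1/σ₀² = 1/4.1034 − 5/24.1 = 0.243700 − 0.207469 = 0.036231.
Hence σ₀² = 1/0.036231 ≈ 27.6.

σ₀² = 27.6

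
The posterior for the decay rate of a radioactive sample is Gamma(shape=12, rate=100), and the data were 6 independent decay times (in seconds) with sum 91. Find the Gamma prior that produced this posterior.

For an exponential likelihood with a Gamma(α, β) prior on the rate, n observations with total T give posterior Gamma(α+n, β+T).
So α = 12 − 6 = 6 and β = 100 − 91 = 9.

Gamma(shape=6, rate=9)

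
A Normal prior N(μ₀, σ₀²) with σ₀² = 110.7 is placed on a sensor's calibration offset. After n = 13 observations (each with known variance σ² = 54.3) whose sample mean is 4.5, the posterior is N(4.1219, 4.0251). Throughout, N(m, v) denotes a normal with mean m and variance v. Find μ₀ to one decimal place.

μ₀ = -5.9

With known observation variance, the Normal–Normal posterior has precision τ_n = τ₀ + n/σ² and mean μ_n = (τ₀μ₀ + (n/σ²)x̄)/τ_n.
Here τ₀ = 1/110.7 = 0.009033 and τ_data = 13/54.3 = 0.239411, so τ_n = 0.248444.
Rearranging for μ₀: μ₀ = (μ_n·τ_n − τ_data·x̄)/τ₀ = (4.1219·0.248444 − 0.239411·4.5) / 0.009033 = -0.053288/0.009033 ≈ -5.9.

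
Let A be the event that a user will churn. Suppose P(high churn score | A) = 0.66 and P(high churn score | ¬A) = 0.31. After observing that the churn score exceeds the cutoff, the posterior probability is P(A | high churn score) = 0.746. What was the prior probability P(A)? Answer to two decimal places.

P(A) = 0.58

In odds form, posterior odds = prior odds × likelihood ratio, so prior odds = posterior odds ÷ LR.
Posterior odds = 0.746/(1−0.746) = 2.9370. LR = 0.66/0.31 = 2.1290.
Prior odds = 2.9370/2.1290 = 1.3795, so P(A) = 1.3795/(1+1.3795) ≈ 0.58.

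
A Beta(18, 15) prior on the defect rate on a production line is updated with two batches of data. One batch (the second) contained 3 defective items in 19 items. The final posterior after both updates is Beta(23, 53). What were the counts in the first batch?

Because Beta–binomial updating is additive in the counts, the combined data contributed (α_post−α_prior, β_post−β_prior) successes and failures.
Total across both batches: 23−18=5 defective items, 53−15=38 good items.
Subtract the second batch: 5−3=2 defective items and 38−16=22 good items.

2 defective items and 22 good items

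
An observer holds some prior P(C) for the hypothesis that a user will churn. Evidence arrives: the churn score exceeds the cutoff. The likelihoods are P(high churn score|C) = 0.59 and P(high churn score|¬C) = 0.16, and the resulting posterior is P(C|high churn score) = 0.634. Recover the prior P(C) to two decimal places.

P(C) = 0.32

In odds form, posterior odds = prior odds × likelihood ratio, so prior odds = posterior odds ÷ LR.
Posterior odds = 0.634/(1−0.634) = 1.7322. LR = 0.59/0.16 = 3.6875.
Prior odds = 1.7322/3.6875 = 0.4697, so P(C) = 0.4697/(1+0.4697) ≈ 0.32.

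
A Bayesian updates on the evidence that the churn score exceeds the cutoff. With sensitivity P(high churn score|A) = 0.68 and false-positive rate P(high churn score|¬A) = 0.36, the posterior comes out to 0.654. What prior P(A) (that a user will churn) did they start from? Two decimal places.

In odds form, posterior odds = prior odds × likelihood ratio, so prior odds = posterior odds ÷ LR.
Posterior odds = 0.654/(1−0.654) = 1.8902. LR = 0.68/0.36 = 1.8889.
Prior odds = 1.8902/1.8889 = 1.0007, so P(A) = 1.0007/(1+1.0007) ≈ 0.50.

P(A) = 0.50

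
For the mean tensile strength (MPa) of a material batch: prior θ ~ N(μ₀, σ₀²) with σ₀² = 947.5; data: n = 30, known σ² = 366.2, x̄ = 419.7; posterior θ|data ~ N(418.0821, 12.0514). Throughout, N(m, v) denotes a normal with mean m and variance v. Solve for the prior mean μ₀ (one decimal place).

μ₀ = 292.5

The posterior mean is a precision-weighted average: μ_n = (τ₀μ₀ + τ_data·x̄)/(τ₀+τ_data), with τ₀=1/σ₀² and τ_data=n/σ².
Here τ₀ = 1/947.5 = 0.001055 and τ_data = 30/366.2 = 0.081922, so τ_n = 0.082977.
Rearranging for μ₀: μ₀ = (μ_n·τ_n − τ_data·x̄)/τ₀ = (418.0821·0.082977 − 0.081922·419.7) / 0.001055 = 0.308535/0.001055 ≈ 292.5.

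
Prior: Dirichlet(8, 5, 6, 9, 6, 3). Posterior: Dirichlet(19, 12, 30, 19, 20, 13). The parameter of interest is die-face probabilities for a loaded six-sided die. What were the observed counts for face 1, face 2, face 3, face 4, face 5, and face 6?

For a Dirichlet(α) prior with multinomial counts c, the posterior is Dirichlet(α + c) componentwise.
Counts are posterior − prior componentwise: 19−8=11, 12−5=7, 30−6=24, 19−9=10, 20−6=14, 13−3=10.

counts (11, 7, 24, 10, 14, 10)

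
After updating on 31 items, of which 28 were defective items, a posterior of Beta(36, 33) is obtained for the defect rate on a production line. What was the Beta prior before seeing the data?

Beta is conjugate to the binomial likelihood: posterior = Beta(α+s, β+f).
So α = 36 − 28 = 8 and β = 33 − 3 = 30.

Beta(8, 30)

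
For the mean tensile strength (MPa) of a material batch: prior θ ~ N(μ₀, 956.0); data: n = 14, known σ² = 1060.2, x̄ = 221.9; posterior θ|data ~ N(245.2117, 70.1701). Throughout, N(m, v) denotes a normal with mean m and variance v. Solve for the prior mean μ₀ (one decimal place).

With known observation variance, the Normal–Normal posterior has precision τ_n = τ₀ + n/σ² and mean μ_n = (τ₀μ₀ + (n/σ²)x̄)/τ_n.
Here τ₀ = 1/956.0 = 0.001046 and τ_data = 14/1060.2 = 0.013205, so τ_n = 0.014251.
Rearranging for μ₀: μ₀ = (μ_n·τ_n − τ_data·x̄)/τ₀ = (245.2117·0.014251 − 0.013205·221.9) / 0.001046 = 0.564322/0.001046 ≈ 539.5.

μ₀ = 539.5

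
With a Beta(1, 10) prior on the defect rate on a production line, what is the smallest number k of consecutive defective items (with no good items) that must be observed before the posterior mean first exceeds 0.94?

k = 156

After k defective items and 0 good items the posterior is Beta(1+k, 10), with mean (1+k)/(1+10+k).
Set (1+k)/(11+k) > 0.94 and solve: k > (0.94·11 − 1)/(1 − 0.94) = 155.667.
The smallest integer exceeding 155.667 is 156.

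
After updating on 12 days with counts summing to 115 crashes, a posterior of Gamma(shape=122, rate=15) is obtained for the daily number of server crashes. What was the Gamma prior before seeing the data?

A Gamma(α, β) prior (rate parametrization) on a Poisson rate with n observations summing to S gives posterior Gamma(α+S, β+n).
So α = 122 − 115 = 7 and β = 15 − 12 = 3.

Gamma(shape=7, rate=3)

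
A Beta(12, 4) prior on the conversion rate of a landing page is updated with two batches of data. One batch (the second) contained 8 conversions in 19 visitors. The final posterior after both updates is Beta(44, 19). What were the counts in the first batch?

24 conversions and 4 bounces

Sequential conjugate updates are equivalent to a single update on the pooled data, so total successes = posterior α − prior α and total failures = posterior β − prior β.
Total across both batches: 44−12=32 conversions, 19−4=15 bounces.
Subtract the second batch: 32−8=24 conversions and 15−11=4 bounces.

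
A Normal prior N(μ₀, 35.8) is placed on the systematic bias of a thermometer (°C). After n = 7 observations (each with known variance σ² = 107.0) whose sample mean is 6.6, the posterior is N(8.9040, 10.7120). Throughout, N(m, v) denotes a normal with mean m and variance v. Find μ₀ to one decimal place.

With known observation variance, the Normal–Normal posterior has precision τ_n = τ₀ + n/σ² and mean μ_n = (τ₀μ₀ + (n/σ²)x̄)/τ_n.
Here τ₀ = 1/35.8 = 0.027933 and τ_data = 7/107.0 = 0.065421, so τ_n = 0.093354.
Rearranging for μ₀: μ₀ = (μ_n·τ_n − τ_data·x̄)/τ₀ = (8.9040·0.093354 − 0.065421·6.6) / 0.027933 = 0.399445/0.027933 ≈ 14.3.

μ₀ = 14.3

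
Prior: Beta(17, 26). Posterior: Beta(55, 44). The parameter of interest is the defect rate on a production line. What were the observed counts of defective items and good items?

Under Beta–binomial conjugacy the posterior parameters are (α+s, β+f).
So s = 55 − 17 = 38 and f = 44 − 26 = 18.

38 defective items and 18 good items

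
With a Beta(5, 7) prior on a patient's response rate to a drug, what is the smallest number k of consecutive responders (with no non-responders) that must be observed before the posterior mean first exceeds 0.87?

k = 42

After k responders and 0 non-responders the posterior is Beta(5+k, 7), with mean (5+k)/(5+7+k).
Set (5+k)/(12+k) > 0.87 and solve: k > (0.87·12 − 5)/(1 − 0.87) = 41.846.
The smallest integer exceeding 41.846 is 42, and checking k=42: (47)/(54) = 0.8704 > 0.87.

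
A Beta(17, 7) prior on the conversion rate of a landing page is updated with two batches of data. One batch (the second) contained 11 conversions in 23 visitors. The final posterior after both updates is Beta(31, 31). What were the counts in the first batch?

3 conversions and 12 bounces

Because Beta–binomial updating is additive in the counts, the combined data contributed (α_post−α_prior, β_post−β_prior) successes and failures.
Total across both batches: 31−17=14 conversions, 31−7=24 bounces.
Subtract the second batch: 14−11=3 conversions and 24−12=12 bounces.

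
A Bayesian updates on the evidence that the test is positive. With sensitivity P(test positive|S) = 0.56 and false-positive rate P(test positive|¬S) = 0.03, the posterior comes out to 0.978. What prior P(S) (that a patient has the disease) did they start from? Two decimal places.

P(S) = 0.70

Bayes' rule in odds form gives O(S|E) = O(S)·[P(E|S)/P(E|¬S)], hence O(S) = O(S|E)/LR.
Posterior odds = 0.978/(1−0.978) = 44.4545. LR = 0.56/0.03 = 18.6667.
Prior odds = 44.4545/18.6667 = 2.3815, so P(S) = 2.3815/(1+2.3815) ≈ 0.70.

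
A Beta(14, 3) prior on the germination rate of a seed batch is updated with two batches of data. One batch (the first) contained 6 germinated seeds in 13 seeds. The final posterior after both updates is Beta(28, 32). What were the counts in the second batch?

8 germinated seeds and 22 non-germinating seeds

Sequential conjugate updates are equivalent to a single update on the pooled data, so total successes = posterior α − prior α and total failures = posterior β − prior β.
Total across both batches: 28−14=14 germinated seeds, 32−3=29 non-germinating seeds.
Subtract the first batch: 14−6=8 germinated seeds and 29−7=22 non-germinating seeds.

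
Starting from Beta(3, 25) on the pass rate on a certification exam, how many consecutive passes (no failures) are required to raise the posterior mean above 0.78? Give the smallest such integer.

After k passes and 0 failures the posterior is Beta(3+k, 25), with mean (3+k)/(3+25+k).
Set (3+k)/(28+k) > 0.78 and solve: k > (0.78·28 − 3)/(1 − 0.78) = 85.636.
The smallest integer exceeding 85.636 is 86.

k = 86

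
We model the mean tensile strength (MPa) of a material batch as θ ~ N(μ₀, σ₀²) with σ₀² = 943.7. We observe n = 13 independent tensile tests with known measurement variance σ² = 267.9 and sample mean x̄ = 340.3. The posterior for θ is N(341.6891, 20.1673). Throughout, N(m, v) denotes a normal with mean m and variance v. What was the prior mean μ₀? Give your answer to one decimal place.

With known observation variance, the Normal–Normal posterior has precision τ_n = τ₀ + n/σ² and mean μ_n = (τ₀μ₀ + (n/σ²)x̄)/τ_n.
Here τ₀ = 1/943.7 = 0.001060 and τ_data = 13/267.9 = 0.048526, so τ_n = 0.049586.
Rearranging for μ₀: μ₀ = (μ_n·τ_n − τ_data·x̄)/τ₀ = (341.6891·0.049586 − 0.048526·340.3) / 0.001060 = 0.429598/0.001060 ≈ 405.3.

μ₀ = 405.3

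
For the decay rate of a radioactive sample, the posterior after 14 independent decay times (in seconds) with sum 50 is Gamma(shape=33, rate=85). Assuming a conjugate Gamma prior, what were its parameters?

Gamma–exponential conjugacy: posterior shape = α + n, posterior rate = β + Σtᵢ.
So α = 33 − 14 = 19 and β = 85 − 50 = 35.

Gamma(shape=19, rate=35)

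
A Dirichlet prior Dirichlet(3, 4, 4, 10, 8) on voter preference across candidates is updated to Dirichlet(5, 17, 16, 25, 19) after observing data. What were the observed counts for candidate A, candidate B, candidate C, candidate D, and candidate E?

counts (2, 13, 12, 15, 11)

For a Dirichlet(α) prior with multinomial counts c, the posterior is Dirichlet(α + c) componentwise.
Counts are posterior − prior componentwise: 5−3=2, 17−4=13, 16−4=12, 25−10=15, 19−8=11.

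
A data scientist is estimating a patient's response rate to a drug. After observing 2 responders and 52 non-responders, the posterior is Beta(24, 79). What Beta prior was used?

A Beta(α, β) prior with s successes and f failures in binomial data gives a Beta(α+s, β+f) posterior.
So α = 24 − 2 = 22 and β = 79 − 52 = 27.

Beta(22, 27)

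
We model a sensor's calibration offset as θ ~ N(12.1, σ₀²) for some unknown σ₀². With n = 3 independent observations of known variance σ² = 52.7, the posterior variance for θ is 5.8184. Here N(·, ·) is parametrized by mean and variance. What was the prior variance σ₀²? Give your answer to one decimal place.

For the Normal–Normal model with known σ², precisions add: τ_n = τ₀ + n/σ².
So 1/σ₀² = 1/5.8184 − 3/52.7 = 0.171869 − 0.056926 = 0.114943.
Hence σ₀² = 1/0.114943 ≈ 8.7.

σ₀² = 8.7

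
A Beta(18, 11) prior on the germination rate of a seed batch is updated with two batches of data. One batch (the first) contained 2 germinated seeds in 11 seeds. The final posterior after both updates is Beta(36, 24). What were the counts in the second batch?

Because Beta–binomial updating is additive in the counts, the combined data contributed (α_post−α_prior, β_post−β_prior) successes and failures.
Total across both batches: 36−18=18 germinated seeds, 24−11=13 non-germinating seeds.
Subtract the first batch: 18−2=16 germinated seeds and 13−9=4 non-germinating seeds.

16 germinated seeds and 4 non-germinating seeds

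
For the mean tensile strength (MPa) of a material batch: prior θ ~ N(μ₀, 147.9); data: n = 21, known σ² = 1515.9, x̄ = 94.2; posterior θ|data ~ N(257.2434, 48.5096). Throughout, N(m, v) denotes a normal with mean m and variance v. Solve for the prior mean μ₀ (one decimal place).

The posterior mean is a precision-weighted average: μ_n = (τ₀μ₀ + τ_data·x̄)/(τ₀+τ_data), with τ₀=1/σ₀² and τ_data=n/σ².
Here τ₀ = 1/147.9 = 0.006761 and τ_data = 21/1515.9 = 0.013853, so τ_n = 0.020614.
Rearranging for μ₀: μ₀ = (μ_n·τ_n − τ_data·x̄)/τ₀ = (257.2434·0.020614 − 0.013853·94.2) / 0.006761 = 3.997863/0.006761 ≈ 591.3.

μ₀ = 591.3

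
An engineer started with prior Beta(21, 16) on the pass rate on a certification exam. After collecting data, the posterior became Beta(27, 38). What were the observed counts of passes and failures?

Under Beta–binomial conjugacy the posterior parameters are (a+s, b+f).
Match parameters: s=27−21=6, f=38−16=22.

6 passes and 22 failures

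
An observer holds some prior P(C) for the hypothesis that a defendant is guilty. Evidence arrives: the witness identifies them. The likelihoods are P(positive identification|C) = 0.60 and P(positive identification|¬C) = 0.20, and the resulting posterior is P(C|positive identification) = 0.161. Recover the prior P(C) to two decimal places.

Bayes' rule in odds form gives O(C|E) = O(C)·[P(E|C)/P(E|¬C)], hence O(C) = O(C|E)/LR.
Posterior odds = 0.161/(1−0.161) = 0.1919. LR = 0.60/0.20 = 3.0000.
Prior odds = 0.1919/3.0000 = 0.0640, so P(C) = 0.0640/(1+0.0640) ≈ 0.06.

P(C) = 0.06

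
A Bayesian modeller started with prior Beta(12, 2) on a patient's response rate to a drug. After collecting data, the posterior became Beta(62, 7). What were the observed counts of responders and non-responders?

A Beta(a, b) prior with s successes and f failures in binomial data gives a Beta(a+s, b+f) posterior.
Match parameters: s=62−12=50, f=7−2=5.

50 responders and 5 non-responders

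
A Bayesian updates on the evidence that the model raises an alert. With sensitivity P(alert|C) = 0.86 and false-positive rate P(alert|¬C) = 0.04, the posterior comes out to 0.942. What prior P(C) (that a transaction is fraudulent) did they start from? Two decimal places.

In odds form, posterior odds = prior odds × likelihood ratio, so prior odds = posterior odds ÷ LR.
Posterior odds = 0.942/(1−0.942) = 16.2414. LR = 0.86/0.04 = 21.5000.
Prior odds = 16.2414/21.5000 = 0.7554, so P(C) = 0.7554/(1+0.7554) ≈ 0.43.

P(C) = 0.43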